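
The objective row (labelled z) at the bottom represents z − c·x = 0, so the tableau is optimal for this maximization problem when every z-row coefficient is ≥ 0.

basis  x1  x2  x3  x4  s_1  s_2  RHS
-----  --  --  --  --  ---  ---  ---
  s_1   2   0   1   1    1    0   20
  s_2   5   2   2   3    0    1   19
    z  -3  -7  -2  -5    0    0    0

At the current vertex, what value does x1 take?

x1 is not in the basis, so in the current basic feasible solution x1 = 0.

0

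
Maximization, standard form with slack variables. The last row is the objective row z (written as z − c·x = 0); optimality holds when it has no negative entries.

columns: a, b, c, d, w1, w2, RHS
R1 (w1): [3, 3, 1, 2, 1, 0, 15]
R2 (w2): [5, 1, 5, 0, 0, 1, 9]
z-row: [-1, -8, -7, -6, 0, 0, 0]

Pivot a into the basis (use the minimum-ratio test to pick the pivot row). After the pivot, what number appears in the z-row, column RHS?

9/5

Ratio test on column a — row 1: 15/3 = 5; row 2: 9/5 = 9/5. Minimum is 9/5 at row 2 (w2 leaves); pivot element 5.
Divide row 2 by 5; eliminate column a from the other rows.
z-row update in column RHS: 0 − (-1)·(9/5) = 9/5.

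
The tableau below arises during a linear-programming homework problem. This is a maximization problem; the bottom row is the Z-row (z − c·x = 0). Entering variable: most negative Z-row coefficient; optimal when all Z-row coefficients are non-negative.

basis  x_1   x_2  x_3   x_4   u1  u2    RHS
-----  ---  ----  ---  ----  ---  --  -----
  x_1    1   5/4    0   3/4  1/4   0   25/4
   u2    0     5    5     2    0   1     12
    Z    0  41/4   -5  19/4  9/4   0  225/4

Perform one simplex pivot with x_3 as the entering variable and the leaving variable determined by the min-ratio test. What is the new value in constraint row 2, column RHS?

Ratio test on column x_3 — row 1: entry 0 ≤ 0; row 2: 12/5 = 12/5. Minimum is 12/5 at row 2 (u2 leaves); pivot element 5.
Divide row 2 by 5; eliminate column x_3 from the other rows.
In the new row 2, the RHS entry is the old entry divided by the pivot: 12/5 = 12/5.

12/5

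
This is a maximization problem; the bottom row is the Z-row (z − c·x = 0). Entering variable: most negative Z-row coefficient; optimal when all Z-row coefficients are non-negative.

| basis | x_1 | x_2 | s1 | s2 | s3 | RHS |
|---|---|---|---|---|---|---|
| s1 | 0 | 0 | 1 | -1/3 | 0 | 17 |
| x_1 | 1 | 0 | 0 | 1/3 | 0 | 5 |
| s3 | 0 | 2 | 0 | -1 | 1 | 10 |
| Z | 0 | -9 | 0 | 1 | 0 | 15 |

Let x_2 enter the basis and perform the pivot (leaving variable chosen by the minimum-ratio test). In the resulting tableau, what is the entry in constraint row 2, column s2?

1/3

Ratio test on column x_2 — row 1: entry 0 ≤ 0; row 2: entry 0 ≤ 0; row 3: 10/2 = 5. Minimum is 5 at row 3 (s3 leaves); pivot element 2.
Divide row 3 by 2; eliminate column x_2 from the other rows.
Row 2 update in column s2: 1/3 − 0·(-1/2) = 1/3.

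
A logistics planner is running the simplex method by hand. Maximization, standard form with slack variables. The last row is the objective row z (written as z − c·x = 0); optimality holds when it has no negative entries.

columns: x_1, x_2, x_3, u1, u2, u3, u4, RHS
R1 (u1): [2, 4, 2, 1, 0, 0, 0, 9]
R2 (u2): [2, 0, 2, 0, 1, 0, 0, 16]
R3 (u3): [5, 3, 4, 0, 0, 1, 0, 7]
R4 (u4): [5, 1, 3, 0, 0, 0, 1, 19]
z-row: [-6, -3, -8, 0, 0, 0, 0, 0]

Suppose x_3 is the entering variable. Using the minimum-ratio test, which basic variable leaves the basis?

u3

Column x_3 entries and ratios — u1: 9/2 = 9/2; u2: 16/2 = 8; u3: 7/4 = 7/4; u4: 19/3 = 19/3.
Smallest ratio is 7/4 in the row of u3, so u3 leaves.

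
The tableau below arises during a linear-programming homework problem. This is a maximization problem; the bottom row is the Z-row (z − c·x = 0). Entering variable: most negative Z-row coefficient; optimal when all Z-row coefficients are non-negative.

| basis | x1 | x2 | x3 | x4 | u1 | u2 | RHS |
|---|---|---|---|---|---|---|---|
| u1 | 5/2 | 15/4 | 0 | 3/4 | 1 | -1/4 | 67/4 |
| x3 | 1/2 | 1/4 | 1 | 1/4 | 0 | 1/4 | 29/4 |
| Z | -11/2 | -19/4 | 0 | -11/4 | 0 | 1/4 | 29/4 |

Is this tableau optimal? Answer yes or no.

no

The Z-row has a negative entry -11/2 in column x1, so it is not optimal.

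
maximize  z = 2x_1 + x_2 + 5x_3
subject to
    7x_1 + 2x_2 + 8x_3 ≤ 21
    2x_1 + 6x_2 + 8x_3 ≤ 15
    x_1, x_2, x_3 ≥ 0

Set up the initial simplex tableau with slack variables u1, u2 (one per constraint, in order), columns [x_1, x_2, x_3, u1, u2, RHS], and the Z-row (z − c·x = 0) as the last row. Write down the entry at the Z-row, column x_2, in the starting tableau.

The Z-row carries the negated objective coefficients: the x_2 entry is -1.

-1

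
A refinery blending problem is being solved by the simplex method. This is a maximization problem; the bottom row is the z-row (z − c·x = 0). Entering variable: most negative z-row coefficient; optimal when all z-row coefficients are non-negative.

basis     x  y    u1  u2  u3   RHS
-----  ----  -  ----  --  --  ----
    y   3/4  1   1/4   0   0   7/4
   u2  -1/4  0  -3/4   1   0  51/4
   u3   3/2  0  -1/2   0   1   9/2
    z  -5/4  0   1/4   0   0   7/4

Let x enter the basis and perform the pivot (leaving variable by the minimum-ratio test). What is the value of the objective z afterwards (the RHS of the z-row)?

14/3

Ratio test on column x — row 1: (7/4)/(3/4) = 7/3; row 2: entry -1/4 ≤ 0; row 3: (9/2)/(3/2) = 3. Minimum is 7/3 at row 1 (y leaves); pivot element 3/4.
Pivot on row 1; the z-row RHS becomes 7/4 − (-5/4)·(7/3) = 14/3.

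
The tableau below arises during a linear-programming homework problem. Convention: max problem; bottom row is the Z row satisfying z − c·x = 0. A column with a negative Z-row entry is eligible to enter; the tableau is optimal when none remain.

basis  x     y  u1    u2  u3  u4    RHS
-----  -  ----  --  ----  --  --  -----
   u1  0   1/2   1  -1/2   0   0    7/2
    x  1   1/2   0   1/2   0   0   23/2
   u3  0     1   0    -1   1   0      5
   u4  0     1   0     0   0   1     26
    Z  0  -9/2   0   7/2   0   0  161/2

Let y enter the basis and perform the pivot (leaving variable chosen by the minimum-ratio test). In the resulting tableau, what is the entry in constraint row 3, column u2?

-1

Ratio test on column y — row 1: (7/2)/(1/2) = 7; row 2: (23/2)/(1/2) = 23; row 3: 5/1 = 5; row 4: 26/1 = 26. Minimum is 5 at row 3 (u3 leaves); pivot element 1.
Divide row 3 by 1; eliminate column y from the other rows.
In the new row 3, the u2 entry is the old entry divided by the pivot: (-1)/1 = -1.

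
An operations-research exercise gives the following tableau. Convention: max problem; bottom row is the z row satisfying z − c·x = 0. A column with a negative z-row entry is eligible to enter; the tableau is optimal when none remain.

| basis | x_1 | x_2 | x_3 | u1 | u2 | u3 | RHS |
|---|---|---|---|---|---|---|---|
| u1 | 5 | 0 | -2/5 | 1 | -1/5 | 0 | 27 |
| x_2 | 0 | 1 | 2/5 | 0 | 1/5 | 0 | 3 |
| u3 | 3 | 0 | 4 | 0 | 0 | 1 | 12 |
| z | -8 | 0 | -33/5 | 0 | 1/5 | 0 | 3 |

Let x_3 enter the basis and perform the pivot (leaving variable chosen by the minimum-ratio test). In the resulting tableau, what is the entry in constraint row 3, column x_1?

Ratio test on column x_3 — row 1: entry -2/5 ≤ 0; row 2: 3/(2/5) = 15/2; row 3: 12/4 = 3. Minimum is 3 at row 3 (u3 leaves); pivot element 4.
Divide row 3 by 4; eliminate column x_3 from the other rows.
In the new row 3, the x_1 entry is the old entry divided by the pivot: 3/4 = 3/4.

3/4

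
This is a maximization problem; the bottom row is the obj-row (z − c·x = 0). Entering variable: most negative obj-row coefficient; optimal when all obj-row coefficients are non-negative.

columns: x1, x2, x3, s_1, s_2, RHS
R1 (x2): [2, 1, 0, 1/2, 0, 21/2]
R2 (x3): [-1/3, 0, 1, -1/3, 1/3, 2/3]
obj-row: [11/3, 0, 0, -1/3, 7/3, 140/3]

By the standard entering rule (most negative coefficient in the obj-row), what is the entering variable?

s_1

Negative obj-row entries: s_1: -1/3.
The most negative is -1/3 in column s_1, so s_1 enters.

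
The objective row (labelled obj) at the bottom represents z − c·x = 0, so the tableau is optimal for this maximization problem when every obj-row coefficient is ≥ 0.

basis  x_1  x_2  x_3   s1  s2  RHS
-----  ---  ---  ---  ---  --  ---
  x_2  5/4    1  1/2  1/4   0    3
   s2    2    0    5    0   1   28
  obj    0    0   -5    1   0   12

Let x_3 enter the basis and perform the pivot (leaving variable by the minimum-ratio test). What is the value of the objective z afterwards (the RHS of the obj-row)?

Ratio test on column x_3 — row 1: 3/(1/2) = 6; row 2: 28/5 = 28/5. Minimum is 28/5 at row 2 (s2 leaves); pivot element 5.
Pivot on row 2; the obj-row RHS becomes 12 − (-5)·(28/5) = 40.

40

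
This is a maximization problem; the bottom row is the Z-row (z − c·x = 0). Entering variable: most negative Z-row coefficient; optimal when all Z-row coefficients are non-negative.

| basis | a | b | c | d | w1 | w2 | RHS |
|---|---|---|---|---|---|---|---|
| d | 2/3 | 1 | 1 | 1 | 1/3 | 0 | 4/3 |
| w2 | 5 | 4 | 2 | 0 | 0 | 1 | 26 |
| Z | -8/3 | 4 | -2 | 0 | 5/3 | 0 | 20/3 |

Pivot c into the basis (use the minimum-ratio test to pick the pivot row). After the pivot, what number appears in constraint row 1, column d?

Ratio test on column c — row 1: (4/3)/1 = 4/3; row 2: 26/2 = 13. Minimum is 4/3 at row 1 (d leaves); pivot element 1.
Divide row 1 by 1; eliminate column c from the other rows.
In the new row 1, the d entry is the old entry divided by the pivot: 1/1 = 1.

1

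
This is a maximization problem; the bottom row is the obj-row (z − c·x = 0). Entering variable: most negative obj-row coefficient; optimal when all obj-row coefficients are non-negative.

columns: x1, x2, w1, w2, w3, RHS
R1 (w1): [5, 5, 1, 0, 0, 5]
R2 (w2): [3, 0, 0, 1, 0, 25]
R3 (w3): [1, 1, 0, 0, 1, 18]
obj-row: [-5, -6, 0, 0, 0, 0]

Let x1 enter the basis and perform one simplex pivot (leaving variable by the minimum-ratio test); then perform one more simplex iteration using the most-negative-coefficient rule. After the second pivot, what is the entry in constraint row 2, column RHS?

25

Ratio test on column x1 — row 1: 5/5 = 1; row 2: 25/3 = 25/3; row 3: 18/1 = 18. Minimum is 1 at row 1 (w1 leaves); pivot element 5.
Divide row 1 by 5; eliminate column x1 from the other rows.
Second iteration: most negative obj-row entry is -1 in column x2, so x2 enters.
Ratio test on column x2 — row 1: 1/1 = 1; row 2: entry -3 ≤ 0; row 3: entry 0 ≤ 0. Minimum is 1 at row 1 (x1 leaves); pivot element 1.
Divide row 1 by 1; eliminate column x2 from the other rows.
After both pivots, the entry at constraint row 2, column RHS is 25.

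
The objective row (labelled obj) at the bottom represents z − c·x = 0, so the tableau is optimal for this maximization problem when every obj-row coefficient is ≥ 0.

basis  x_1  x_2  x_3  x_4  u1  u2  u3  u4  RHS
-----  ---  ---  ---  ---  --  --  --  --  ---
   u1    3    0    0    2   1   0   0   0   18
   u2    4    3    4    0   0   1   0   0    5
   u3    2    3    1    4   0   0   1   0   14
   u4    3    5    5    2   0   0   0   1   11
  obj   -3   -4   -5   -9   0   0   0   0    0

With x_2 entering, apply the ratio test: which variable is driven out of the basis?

Column x_2 entries and ratios — u1: 0 ≤ 0, skip; u2: 5/3 = 5/3; u3: 14/3 = 14/3; u4: 11/5 = 11/5.
Smallest ratio is 5/3 in the row of u2, so u2 leaves.

u2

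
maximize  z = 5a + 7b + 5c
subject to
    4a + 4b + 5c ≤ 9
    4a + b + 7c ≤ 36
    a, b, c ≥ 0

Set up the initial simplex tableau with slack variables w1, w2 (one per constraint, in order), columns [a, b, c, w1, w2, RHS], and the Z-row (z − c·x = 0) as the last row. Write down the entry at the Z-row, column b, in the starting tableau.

-7

The Z-row carries the negated objective coefficients: the b entry is -7.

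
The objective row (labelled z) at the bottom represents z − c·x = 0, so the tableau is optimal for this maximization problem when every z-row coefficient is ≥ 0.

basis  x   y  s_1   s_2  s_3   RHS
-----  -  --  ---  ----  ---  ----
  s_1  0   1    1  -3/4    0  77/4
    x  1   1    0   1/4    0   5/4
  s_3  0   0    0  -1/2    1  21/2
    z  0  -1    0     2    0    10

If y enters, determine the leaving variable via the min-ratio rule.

Column y entries and ratios — s_1: (77/4)/1 = 77/4; x: (5/4)/1 = 5/4; s_3: 0 ≤ 0, skip.
Smallest ratio is 5/4 in the row of x, so x leaves.

x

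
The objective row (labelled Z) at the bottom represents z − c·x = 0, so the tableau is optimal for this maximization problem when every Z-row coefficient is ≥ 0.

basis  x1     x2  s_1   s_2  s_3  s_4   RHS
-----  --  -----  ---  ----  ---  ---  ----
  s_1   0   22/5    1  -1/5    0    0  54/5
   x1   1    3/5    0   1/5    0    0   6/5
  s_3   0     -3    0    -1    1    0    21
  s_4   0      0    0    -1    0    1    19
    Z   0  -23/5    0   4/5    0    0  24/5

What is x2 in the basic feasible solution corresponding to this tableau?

0

x2 is not in the basis, so in the current basic feasible solution x2 = 0.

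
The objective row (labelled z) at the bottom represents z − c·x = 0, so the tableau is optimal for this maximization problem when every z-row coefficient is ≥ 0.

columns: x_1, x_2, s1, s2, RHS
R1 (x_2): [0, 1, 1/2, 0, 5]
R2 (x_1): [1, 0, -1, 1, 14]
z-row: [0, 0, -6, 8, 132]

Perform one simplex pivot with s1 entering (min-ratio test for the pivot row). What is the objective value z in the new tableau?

192

Ratio test on column s1 — row 1: 5/(1/2) = 10; row 2: entry -1 ≤ 0. Minimum is 10 at row 1 (x_2 leaves); pivot element 1/2.
Pivot on row 1; the z-row RHS becomes 132 − (-6)·10 = 192.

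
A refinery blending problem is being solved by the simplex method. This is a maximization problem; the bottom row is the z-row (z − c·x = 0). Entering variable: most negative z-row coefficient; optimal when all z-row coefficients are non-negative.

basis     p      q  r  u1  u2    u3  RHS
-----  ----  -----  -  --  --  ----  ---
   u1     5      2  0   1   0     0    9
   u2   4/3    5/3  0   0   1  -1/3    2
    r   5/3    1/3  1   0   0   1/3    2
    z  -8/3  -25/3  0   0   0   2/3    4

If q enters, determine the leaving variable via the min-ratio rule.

u2

Column q entries and ratios — u1: 9/2 = 9/2; u2: 2/(5/3) = 6/5; r: 2/(1/3) = 6.
Smallest ratio is 6/5 in the row of u2, so u2 leaves.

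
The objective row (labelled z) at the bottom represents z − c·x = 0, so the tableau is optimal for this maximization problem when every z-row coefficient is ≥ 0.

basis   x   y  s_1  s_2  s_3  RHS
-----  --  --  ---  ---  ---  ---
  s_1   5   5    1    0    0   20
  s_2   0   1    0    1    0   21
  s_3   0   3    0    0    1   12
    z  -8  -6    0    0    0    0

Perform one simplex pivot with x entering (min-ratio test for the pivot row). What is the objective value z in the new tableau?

Ratio test on column x — row 1: 20/5 = 4; row 2: entry 0 ≤ 0; row 3: entry 0 ≤ 0. Minimum is 4 at row 1 (s_1 leaves); pivot element 5.
Pivot on row 1; the z-row RHS becomes 0 − (-8)·4 = 32.

32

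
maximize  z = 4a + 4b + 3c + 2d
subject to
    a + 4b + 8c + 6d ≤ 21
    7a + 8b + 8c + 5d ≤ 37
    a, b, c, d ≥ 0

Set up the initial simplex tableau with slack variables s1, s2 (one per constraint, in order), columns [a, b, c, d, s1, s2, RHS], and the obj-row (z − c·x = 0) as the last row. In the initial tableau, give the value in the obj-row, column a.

The obj-row carries the negated objective coefficients: the a entry is -4.

-4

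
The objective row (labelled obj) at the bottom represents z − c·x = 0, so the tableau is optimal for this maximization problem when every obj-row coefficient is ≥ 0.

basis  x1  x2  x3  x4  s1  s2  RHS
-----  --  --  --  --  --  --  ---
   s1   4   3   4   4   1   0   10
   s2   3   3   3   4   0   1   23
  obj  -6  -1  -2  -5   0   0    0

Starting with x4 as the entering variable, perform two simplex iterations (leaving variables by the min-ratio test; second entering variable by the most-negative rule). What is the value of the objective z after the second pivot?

15

Ratio test on column x4 — row 1: 10/4 = 5/2; row 2: 23/4 = 23/4. Minimum is 5/2 at row 1 (s1 leaves); pivot element 4.
Pivot on row 1; the obj-row RHS becomes 0 − (-5)·(5/2) = 25/2.
Next entering variable (most negative obj-row entry -1): x1.
Ratio test on column x1 — row 1: (5/2)/1 = 5/2; row 2: entry -1 ≤ 0. Minimum is 5/2 at row 1 (x4 leaves); pivot element 1.
After the second pivot the obj-row RHS is 25/2 − (-1)·(5/2) = 15.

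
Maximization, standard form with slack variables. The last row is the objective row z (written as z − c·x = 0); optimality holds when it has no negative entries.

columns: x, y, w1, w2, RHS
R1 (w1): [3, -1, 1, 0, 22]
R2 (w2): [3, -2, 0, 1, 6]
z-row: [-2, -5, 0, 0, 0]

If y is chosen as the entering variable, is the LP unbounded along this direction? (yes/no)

yes

Every constraint-row entry in column y is ≤ 0, so increasing y is unbounded.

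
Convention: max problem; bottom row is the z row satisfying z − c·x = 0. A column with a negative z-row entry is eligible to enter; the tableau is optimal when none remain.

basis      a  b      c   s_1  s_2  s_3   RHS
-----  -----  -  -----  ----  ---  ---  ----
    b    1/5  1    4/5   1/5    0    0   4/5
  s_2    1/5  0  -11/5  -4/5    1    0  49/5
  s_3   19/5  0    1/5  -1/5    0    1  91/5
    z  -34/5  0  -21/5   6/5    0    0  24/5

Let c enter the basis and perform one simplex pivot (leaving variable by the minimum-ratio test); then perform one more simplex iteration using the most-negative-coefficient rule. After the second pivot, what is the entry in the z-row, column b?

Ratio test on column c — row 1: (4/5)/(4/5) = 1; row 2: entry -11/5 ≤ 0; row 3: (91/5)/(1/5) = 91. Minimum is 1 at row 1 (b leaves); pivot element 4/5.
Divide row 1 by 4/5; eliminate column c from the other rows.
Second iteration: most negative z-row entry is -23/4 in column a, so a enters.
Ratio test on column a — row 1: 1/(1/4) = 4; row 2: 12/(3/4) = 16; row 3: 18/(15/4) = 24/5. Minimum is 4 at row 1 (c leaves); pivot element 1/4.
Divide row 1 by 1/4; eliminate column a from the other rows.
After both pivots, the entry at the z-row, column b is 34.

34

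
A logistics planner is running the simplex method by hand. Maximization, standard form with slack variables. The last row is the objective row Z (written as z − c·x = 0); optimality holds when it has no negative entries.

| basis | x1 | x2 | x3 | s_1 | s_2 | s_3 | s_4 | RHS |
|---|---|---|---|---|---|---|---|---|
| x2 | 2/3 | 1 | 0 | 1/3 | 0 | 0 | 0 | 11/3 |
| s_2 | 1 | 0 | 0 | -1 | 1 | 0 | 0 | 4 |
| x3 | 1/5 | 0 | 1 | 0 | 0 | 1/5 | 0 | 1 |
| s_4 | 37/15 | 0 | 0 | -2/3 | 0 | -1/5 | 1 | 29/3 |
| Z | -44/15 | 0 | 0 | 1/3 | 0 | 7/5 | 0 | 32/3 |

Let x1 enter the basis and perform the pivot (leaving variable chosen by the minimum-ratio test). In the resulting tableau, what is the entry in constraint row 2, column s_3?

Ratio test on column x1 — row 1: (11/3)/(2/3) = 11/2; row 2: 4/1 = 4; row 3: 1/(1/5) = 5; row 4: (29/3)/(37/15) = 145/37. Minimum is 145/37 at row 4 (s_4 leaves); pivot element 37/15.
Divide row 4 by 37/15; eliminate column x1 from the other rows.
Row 2 update in column s_3: 0 − 1·(-3/37) = 3/37.

3/37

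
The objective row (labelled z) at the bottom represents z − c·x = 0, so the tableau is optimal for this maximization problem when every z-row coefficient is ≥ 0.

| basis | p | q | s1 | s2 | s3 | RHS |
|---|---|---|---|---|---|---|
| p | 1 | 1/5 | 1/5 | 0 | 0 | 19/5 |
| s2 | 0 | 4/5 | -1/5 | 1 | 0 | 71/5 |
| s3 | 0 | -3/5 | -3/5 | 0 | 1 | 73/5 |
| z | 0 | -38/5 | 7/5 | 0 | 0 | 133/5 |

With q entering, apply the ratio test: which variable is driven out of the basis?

s2

Column q entries and ratios — p: (19/5)/(1/5) = 19; s2: (71/5)/(4/5) = 71/4; s3: -3/5 ≤ 0, skip.
Smallest ratio is 71/4 in the row of s2, so s2 leaves.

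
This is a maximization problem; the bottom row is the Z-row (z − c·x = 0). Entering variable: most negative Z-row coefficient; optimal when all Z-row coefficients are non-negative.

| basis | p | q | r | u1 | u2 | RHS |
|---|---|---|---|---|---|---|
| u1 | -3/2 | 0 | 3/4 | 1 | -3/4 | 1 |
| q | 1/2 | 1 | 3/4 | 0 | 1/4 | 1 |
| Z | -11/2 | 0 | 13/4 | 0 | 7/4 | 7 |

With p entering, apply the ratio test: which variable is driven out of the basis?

Column p entries and ratios — u1: -3/2 ≤ 0, skip; q: 1/(1/2) = 2.
Smallest ratio is 2 in the row of q, so q leaves.

q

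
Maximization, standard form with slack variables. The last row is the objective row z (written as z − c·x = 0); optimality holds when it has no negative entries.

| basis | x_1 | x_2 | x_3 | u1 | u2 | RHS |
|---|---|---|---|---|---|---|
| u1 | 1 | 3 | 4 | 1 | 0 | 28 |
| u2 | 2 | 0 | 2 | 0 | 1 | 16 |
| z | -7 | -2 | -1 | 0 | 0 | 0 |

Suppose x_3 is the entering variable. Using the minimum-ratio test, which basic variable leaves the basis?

Column x_3 entries and ratios — u1: 28/4 = 7; u2: 16/2 = 8.
Smallest ratio is 7 in the row of u1, so u1 leaves.

u1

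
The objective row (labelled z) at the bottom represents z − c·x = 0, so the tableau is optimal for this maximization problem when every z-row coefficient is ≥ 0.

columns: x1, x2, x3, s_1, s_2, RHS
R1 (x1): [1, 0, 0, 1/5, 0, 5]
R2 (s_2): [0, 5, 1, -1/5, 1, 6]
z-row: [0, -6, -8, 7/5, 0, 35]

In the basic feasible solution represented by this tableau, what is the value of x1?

x1 is basic (row 1); its value is the RHS of that row, 5.

5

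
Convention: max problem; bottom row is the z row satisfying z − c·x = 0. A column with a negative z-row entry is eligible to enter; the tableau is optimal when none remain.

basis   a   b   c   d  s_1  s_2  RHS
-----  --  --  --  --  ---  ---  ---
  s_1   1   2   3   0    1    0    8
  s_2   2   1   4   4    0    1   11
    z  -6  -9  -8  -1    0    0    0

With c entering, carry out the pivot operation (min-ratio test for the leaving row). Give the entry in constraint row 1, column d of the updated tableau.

Ratio test on column c — row 1: 8/3 = 8/3; row 2: 11/4 = 11/4. Minimum is 8/3 at row 1 (s_1 leaves); pivot element 3.
Divide row 1 by 3; eliminate column c from the other rows.
In the new row 1, the d entry is the old entry divided by the pivot: 0/3 = 0.

0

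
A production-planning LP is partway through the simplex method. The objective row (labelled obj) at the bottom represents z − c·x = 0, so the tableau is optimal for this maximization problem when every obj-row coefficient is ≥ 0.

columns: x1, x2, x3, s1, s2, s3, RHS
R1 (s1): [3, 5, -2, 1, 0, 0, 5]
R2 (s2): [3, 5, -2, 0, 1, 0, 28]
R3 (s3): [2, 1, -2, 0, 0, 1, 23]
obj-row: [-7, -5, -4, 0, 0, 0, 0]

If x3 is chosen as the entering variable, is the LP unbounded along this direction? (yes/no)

yes

Every constraint-row entry in column x3 is ≤ 0, so increasing x3 is unbounded.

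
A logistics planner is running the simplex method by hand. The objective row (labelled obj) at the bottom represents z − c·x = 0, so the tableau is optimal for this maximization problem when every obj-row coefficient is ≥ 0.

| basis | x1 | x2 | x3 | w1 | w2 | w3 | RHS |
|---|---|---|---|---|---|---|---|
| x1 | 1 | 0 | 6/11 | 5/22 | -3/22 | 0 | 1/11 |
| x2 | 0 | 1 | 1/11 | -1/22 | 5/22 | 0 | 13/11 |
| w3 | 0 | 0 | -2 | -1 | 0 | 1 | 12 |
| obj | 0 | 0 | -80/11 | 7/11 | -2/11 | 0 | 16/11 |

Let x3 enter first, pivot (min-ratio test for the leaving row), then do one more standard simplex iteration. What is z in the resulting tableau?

Ratio test on column x3 — row 1: (1/11)/(6/11) = 1/6; row 2: (13/11)/(1/11) = 13; row 3: entry -2 ≤ 0. Minimum is 1/6 at row 1 (x1 leaves); pivot element 6/11.
Pivot on row 1; the obj-row RHS becomes 16/11 − (-80/11)·(1/6) = 8/3.
Next entering variable (most negative obj-row entry -2): w2.
Ratio test on column w2 — row 1: entry -1/4 ≤ 0; row 2: (7/6)/(1/4) = 14/3; row 3: entry -1/2 ≤ 0. Minimum is 14/3 at row 2 (x2 leaves); pivot element 1/4.
After the second pivot the obj-row RHS is 8/3 − (-2)·(14/3) = 12.

12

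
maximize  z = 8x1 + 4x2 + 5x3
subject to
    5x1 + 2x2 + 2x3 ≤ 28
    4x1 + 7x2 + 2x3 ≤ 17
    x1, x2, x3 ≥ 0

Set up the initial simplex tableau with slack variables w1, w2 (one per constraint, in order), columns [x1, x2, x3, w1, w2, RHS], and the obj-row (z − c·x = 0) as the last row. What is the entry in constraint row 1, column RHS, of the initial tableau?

28

The RHS of constraint 1 is b_1 = 28.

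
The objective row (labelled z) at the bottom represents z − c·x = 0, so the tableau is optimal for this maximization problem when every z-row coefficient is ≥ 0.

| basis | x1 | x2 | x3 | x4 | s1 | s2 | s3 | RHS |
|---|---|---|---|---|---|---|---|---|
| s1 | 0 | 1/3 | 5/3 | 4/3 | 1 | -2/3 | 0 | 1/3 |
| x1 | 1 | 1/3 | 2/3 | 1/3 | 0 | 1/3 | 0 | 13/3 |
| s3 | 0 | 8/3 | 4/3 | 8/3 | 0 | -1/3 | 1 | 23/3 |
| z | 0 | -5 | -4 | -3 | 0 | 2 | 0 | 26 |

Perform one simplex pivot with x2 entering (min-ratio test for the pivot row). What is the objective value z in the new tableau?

Ratio test on column x2 — row 1: (1/3)/(1/3) = 1; row 2: (13/3)/(1/3) = 13; row 3: (23/3)/(8/3) = 23/8. Minimum is 1 at row 1 (s1 leaves); pivot element 1/3.
Pivot on row 1; the z-row RHS becomes 26 − (-5)·1 = 31.

31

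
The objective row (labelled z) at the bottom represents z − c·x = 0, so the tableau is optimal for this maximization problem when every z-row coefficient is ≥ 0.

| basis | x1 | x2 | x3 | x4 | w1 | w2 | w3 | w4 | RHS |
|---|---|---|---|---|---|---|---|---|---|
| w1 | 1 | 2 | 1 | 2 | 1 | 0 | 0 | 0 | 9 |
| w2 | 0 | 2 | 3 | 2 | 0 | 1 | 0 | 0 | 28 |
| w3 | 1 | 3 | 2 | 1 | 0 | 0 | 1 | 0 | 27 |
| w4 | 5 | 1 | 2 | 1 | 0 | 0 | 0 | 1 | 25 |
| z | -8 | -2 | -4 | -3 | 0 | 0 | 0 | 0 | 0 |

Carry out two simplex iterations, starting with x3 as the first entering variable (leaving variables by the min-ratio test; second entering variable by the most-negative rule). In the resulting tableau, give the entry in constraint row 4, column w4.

Ratio test on column x3 — row 1: 9/1 = 9; row 2: 28/3 = 28/3; row 3: 27/2 = 27/2; row 4: 25/2 = 25/2. Minimum is 9 at row 1 (w1 leaves); pivot element 1.
Divide row 1 by 1; eliminate column x3 from the other rows.
Second iteration: most negative z-row entry is -4 in column x1, so x1 enters.
Ratio test on column x1 — row 1: 9/1 = 9; row 2: entry -3 ≤ 0; row 3: entry -1 ≤ 0; row 4: 7/3 = 7/3. Minimum is 7/3 at row 4 (w4 leaves); pivot element 3.
Divide row 4 by 3; eliminate column x1 from the other rows.
After both pivots, the entry at constraint row 4, column w4 is 1/3.

1/3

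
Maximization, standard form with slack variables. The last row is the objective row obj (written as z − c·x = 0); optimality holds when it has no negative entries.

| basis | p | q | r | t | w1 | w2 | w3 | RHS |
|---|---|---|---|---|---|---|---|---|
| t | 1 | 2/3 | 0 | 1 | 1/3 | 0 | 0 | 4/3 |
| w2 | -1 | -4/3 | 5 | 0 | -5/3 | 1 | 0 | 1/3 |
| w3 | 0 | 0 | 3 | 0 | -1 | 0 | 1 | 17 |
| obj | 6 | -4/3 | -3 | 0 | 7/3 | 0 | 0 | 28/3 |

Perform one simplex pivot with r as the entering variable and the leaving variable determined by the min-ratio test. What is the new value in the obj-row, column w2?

3/5

Ratio test on column r — row 1: entry 0 ≤ 0; row 2: (1/3)/5 = 1/15; row 3: 17/3 = 17/3. Minimum is 1/15 at row 2 (w2 leaves); pivot element 5.
Divide row 2 by 5; eliminate column r from the other rows.
obj-row update in column w2: 0 − (-3)·(1/5) = 3/5.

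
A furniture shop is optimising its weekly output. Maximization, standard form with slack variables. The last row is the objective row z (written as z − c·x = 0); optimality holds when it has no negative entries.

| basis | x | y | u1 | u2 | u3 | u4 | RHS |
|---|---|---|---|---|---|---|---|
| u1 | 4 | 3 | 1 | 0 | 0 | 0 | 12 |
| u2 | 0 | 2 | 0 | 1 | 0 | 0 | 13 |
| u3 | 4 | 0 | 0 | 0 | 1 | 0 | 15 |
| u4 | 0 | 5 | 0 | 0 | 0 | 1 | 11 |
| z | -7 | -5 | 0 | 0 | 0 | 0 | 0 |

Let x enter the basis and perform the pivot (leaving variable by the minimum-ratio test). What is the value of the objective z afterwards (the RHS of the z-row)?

Ratio test on column x — row 1: 12/4 = 3; row 2: entry 0 ≤ 0; row 3: 15/4 = 15/4; row 4: entry 0 ≤ 0. Minimum is 3 at row 1 (u1 leaves); pivot element 4.
Pivot on row 1; the z-row RHS becomes 0 − (-7)·3 = 21.

21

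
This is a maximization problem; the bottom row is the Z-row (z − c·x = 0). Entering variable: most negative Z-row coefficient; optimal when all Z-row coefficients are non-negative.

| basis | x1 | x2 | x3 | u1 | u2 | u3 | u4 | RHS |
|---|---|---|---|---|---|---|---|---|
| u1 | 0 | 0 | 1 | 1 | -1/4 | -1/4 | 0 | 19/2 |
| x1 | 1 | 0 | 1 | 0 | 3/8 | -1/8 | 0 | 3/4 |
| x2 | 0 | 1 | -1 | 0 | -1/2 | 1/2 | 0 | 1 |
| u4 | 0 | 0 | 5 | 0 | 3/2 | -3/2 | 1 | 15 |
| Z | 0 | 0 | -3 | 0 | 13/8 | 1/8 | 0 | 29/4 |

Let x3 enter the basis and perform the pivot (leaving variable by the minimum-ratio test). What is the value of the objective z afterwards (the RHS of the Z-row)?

19/2

Ratio test on column x3 — row 1: (19/2)/1 = 19/2; row 2: (3/4)/1 = 3/4; row 3: entry -1 ≤ 0; row 4: 15/5 = 3. Minimum is 3/4 at row 2 (x1 leaves); pivot element 1.
Pivot on row 2; the Z-row RHS becomes 29/4 − (-3)·(3/4) = 19/2.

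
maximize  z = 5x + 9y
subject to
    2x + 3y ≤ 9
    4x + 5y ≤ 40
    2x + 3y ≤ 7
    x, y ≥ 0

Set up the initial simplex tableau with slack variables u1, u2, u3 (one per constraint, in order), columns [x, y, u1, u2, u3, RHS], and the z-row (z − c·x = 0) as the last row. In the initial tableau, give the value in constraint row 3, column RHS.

7

The RHS of constraint 3 is b_3 = 7.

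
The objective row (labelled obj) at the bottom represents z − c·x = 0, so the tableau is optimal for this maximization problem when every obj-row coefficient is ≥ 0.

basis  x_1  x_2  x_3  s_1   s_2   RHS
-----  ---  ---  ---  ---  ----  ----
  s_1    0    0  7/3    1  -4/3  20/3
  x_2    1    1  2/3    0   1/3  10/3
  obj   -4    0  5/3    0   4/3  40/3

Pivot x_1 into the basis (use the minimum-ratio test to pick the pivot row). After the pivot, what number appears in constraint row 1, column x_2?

0

Ratio test on column x_1 — row 1: entry 0 ≤ 0; row 2: (10/3)/1 = 10/3. Minimum is 10/3 at row 2 (x_2 leaves); pivot element 1.
Divide row 2 by 1; eliminate column x_1 from the other rows.
Row 1 update in column x_2: 0 − 0·1 = 0.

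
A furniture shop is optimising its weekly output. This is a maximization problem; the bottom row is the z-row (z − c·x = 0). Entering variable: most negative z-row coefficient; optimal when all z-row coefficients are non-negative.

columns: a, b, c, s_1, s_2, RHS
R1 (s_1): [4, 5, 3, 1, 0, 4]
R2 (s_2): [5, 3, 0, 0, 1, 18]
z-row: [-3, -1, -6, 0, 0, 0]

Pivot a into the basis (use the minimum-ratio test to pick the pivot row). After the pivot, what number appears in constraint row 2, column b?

Ratio test on column a — row 1: 4/4 = 1; row 2: 18/5 = 18/5. Minimum is 1 at row 1 (s_1 leaves); pivot element 4.
Divide row 1 by 4; eliminate column a from the other rows.
Row 2 update in column b: 3 − 5·(5/4) = -13/4.

-13/4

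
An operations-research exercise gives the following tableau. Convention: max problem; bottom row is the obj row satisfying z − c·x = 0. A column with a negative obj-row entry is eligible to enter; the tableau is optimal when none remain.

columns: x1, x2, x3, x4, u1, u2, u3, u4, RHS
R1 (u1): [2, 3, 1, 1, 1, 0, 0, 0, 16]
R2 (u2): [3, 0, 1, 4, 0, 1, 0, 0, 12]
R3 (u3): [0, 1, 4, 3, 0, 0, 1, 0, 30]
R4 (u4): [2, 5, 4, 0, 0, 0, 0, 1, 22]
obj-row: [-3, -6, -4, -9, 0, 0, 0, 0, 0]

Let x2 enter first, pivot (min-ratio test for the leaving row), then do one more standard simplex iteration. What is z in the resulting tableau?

258/5

Ratio test on column x2 — row 1: 16/3 = 16/3; row 2: entry 0 ≤ 0; row 3: 30/1 = 30; row 4: 22/5 = 22/5. Minimum is 22/5 at row 4 (u4 leaves); pivot element 5.
Pivot on row 4; the obj-row RHS becomes 0 − (-6)·(22/5) = 132/5.
Next entering variable (most negative obj-row entry -9): x4.
Ratio test on column x4 — row 1: (14/5)/1 = 14/5; row 2: 12/4 = 3; row 3: (128/5)/3 = 128/15; row 4: entry 0 ≤ 0. Minimum is 14/5 at row 1 (u1 leaves); pivot element 1.
After the second pivot the obj-row RHS is 132/5 − (-9)·(14/5) = 258/5.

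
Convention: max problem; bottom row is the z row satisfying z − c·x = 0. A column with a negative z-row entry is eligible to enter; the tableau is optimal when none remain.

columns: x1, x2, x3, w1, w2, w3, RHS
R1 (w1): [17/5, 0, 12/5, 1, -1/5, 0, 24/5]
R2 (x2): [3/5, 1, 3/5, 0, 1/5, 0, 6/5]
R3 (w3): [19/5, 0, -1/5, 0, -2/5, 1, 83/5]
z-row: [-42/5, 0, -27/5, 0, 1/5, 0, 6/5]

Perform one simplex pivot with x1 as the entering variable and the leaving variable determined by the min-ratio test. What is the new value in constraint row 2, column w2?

Ratio test on column x1 — row 1: (24/5)/(17/5) = 24/17; row 2: (6/5)/(3/5) = 2; row 3: (83/5)/(19/5) = 83/19. Minimum is 24/17 at row 1 (w1 leaves); pivot element 17/5.
Divide row 1 by 17/5; eliminate column x1 from the other rows.
Row 2 update in column w2: 1/5 − (3/5)·(-1/17) = 4/17.

4/17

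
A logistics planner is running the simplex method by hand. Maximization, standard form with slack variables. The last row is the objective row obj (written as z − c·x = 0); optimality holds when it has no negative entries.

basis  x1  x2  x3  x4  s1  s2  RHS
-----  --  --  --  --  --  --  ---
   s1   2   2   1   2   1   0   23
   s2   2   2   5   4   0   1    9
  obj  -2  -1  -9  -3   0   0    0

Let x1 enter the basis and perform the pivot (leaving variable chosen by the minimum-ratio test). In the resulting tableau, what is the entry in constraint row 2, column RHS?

Ratio test on column x1 — row 1: 23/2 = 23/2; row 2: 9/2 = 9/2. Minimum is 9/2 at row 2 (s2 leaves); pivot element 2.
Divide row 2 by 2; eliminate column x1 from the other rows.
In the new row 2, the RHS entry is the old entry divided by the pivot: 9/2 = 9/2.

9/2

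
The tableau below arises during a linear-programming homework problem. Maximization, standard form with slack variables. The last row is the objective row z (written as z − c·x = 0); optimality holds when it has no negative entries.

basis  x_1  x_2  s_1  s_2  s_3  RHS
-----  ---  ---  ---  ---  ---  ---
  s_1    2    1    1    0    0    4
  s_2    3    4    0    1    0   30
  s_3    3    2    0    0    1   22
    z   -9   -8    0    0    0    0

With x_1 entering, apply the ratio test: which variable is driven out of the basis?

Column x_1 entries and ratios — s_1: 4/2 = 2; s_2: 30/3 = 10; s_3: 22/3 = 22/3.
Smallest ratio is 2 in the row of s_1, so s_1 leaves.

s_1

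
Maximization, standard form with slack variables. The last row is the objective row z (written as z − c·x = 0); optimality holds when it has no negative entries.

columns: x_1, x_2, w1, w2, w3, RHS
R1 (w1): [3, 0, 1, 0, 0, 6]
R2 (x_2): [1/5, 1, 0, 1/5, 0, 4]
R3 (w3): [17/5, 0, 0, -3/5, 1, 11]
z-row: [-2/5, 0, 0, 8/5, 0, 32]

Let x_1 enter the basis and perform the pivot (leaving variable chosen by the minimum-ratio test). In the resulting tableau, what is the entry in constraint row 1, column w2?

0

Ratio test on column x_1 — row 1: 6/3 = 2; row 2: 4/(1/5) = 20; row 3: 11/(17/5) = 55/17. Minimum is 2 at row 1 (w1 leaves); pivot element 3.
Divide row 1 by 3; eliminate column x_1 from the other rows.
In the new row 1, the w2 entry is the old entry divided by the pivot: 0/3 = 0.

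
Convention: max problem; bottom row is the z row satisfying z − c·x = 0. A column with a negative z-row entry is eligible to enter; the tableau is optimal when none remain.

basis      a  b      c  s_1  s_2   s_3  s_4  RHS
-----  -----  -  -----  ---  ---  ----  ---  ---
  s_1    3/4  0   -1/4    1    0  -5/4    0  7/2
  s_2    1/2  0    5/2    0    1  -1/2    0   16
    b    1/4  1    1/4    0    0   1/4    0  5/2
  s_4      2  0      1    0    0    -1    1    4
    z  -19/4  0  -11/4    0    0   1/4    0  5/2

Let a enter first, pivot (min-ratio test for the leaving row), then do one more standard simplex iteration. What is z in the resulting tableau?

70/3

Ratio test on column a — row 1: (7/2)/(3/4) = 14/3; row 2: 16/(1/2) = 32; row 3: (5/2)/(1/4) = 10; row 4: 4/2 = 2. Minimum is 2 at row 4 (s_4 leaves); pivot element 2.
Pivot on row 4; the z-row RHS becomes 5/2 − (-19/4)·2 = 12.
Next entering variable (most negative z-row entry -17/8): s_3.
Ratio test on column s_3 — row 1: entry -7/8 ≤ 0; row 2: entry -1/4 ≤ 0; row 3: 2/(3/8) = 16/3; row 4: entry -1/2 ≤ 0. Minimum is 16/3 at row 3 (b leaves); pivot element 3/8.
After the second pivot the z-row RHS is 12 − (-17/8)·(16/3) = 70/3.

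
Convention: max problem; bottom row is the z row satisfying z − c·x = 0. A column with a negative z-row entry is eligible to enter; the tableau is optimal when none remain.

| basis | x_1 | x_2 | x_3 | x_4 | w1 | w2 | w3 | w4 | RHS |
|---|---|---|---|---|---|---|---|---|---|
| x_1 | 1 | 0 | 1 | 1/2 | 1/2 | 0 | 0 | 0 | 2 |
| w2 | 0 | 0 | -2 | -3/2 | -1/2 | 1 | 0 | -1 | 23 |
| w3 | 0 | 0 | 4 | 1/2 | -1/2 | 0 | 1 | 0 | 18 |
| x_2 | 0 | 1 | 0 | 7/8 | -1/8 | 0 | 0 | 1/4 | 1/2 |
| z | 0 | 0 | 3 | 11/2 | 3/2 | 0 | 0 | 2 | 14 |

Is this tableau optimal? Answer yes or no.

Every z-row coefficient is ≥ 0, so the tableau is optimal.

yes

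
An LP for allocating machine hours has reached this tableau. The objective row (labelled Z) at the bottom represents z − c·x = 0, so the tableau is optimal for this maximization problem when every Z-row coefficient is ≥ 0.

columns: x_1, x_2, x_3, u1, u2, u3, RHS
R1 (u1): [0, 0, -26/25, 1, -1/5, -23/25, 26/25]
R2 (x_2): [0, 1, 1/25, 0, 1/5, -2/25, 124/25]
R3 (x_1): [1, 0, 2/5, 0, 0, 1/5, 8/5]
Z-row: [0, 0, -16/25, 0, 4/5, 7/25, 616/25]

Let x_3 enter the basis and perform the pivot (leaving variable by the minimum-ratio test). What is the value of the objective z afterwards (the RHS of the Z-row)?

Ratio test on column x_3 — row 1: entry -26/25 ≤ 0; row 2: (124/25)/(1/25) = 124; row 3: (8/5)/(2/5) = 4. Minimum is 4 at row 3 (x_1 leaves); pivot element 2/5.
Pivot on row 3; the Z-row RHS becomes 616/25 − (-16/25)·4 = 136/5.

136/5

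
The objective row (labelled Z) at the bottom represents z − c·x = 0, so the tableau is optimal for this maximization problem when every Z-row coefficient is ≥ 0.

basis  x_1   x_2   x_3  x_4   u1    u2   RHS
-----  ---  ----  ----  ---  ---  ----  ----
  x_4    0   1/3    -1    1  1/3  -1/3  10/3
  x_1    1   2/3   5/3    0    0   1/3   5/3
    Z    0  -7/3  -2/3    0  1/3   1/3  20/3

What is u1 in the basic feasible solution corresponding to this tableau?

u1 is not in the basis, so in the current basic feasible solution u1 = 0.

0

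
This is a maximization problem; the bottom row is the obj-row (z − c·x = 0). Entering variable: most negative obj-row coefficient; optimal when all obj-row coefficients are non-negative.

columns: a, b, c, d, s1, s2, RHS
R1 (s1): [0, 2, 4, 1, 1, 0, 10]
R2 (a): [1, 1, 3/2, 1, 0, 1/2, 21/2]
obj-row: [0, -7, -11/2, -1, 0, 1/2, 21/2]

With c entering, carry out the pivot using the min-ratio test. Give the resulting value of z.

97/4

Ratio test on column c — row 1: 10/4 = 5/2; row 2: (21/2)/(3/2) = 7. Minimum is 5/2 at row 1 (s1 leaves); pivot element 4.
Pivot on row 1; the obj-row RHS becomes 21/2 − (-11/2)·(5/2) = 97/4.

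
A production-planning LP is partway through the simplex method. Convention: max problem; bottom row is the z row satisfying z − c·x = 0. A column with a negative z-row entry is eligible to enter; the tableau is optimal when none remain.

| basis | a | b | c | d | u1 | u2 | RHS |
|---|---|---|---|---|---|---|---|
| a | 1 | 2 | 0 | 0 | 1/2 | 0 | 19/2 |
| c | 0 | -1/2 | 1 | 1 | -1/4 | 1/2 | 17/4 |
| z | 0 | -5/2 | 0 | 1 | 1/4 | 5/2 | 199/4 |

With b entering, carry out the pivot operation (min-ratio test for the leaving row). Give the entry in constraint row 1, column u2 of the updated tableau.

Ratio test on column b — row 1: (19/2)/2 = 19/4; row 2: entry -1/2 ≤ 0. Minimum is 19/4 at row 1 (a leaves); pivot element 2.
Divide row 1 by 2; eliminate column b from the other rows.
In the new row 1, the u2 entry is the old entry divided by the pivot: 0/2 = 0.

0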